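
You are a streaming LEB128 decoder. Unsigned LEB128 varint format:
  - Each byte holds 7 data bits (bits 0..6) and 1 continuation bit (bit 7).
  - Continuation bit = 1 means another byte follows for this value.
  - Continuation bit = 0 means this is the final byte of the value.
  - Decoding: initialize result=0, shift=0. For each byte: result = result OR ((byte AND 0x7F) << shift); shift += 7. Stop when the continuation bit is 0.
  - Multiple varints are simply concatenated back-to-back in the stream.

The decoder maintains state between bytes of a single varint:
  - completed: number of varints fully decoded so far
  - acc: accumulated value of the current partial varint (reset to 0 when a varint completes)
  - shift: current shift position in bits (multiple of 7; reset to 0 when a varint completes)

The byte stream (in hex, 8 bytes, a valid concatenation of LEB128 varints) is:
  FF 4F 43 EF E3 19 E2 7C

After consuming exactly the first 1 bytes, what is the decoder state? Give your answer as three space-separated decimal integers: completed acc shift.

byte[0]=0xFF cont=1 payload=0x7F: acc |= 127<<0 -> completed=0 acc=127 shift=7

Answer: 0 127 7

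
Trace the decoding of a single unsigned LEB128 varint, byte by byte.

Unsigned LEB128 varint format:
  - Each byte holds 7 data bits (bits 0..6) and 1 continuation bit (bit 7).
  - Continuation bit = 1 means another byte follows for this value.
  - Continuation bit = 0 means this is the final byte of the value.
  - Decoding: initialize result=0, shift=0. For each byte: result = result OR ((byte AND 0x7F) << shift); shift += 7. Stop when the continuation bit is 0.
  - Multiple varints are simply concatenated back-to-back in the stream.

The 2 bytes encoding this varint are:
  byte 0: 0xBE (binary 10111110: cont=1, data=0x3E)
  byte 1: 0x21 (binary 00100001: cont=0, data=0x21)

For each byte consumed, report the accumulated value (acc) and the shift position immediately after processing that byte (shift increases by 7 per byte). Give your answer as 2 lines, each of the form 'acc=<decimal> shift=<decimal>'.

byte 0=0xBE: payload=0x3E=62, contrib = 62<<0 = 62; acc -> 62, shift -> 7
byte 1=0x21: payload=0x21=33, contrib = 33<<7 = 4224; acc -> 4286, shift -> 14

Answer: acc=62 shift=7
acc=4286 shift=14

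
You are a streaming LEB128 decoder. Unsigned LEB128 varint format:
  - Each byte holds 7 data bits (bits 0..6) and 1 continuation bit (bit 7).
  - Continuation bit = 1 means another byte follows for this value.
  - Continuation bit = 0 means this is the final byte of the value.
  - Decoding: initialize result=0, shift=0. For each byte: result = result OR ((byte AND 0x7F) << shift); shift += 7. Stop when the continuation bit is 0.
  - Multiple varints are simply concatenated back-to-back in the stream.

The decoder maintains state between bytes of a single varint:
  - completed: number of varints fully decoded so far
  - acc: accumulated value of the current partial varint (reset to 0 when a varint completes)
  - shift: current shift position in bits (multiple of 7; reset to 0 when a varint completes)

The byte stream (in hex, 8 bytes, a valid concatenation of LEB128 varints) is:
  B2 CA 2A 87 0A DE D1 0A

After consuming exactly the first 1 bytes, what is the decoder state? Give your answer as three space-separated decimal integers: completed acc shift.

byte[0]=0xB2 cont=1 payload=0x32: acc |= 50<<0 -> completed=0 acc=50 shift=7

Answer: 0 50 7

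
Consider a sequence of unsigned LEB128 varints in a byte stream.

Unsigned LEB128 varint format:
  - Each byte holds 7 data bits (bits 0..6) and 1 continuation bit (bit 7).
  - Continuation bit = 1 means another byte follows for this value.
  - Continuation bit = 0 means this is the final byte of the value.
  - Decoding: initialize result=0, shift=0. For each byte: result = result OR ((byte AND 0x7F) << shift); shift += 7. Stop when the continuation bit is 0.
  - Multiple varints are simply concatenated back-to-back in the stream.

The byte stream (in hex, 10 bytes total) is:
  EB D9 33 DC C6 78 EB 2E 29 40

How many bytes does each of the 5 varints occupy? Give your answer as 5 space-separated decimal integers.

  byte[0]=0xEB cont=1 payload=0x6B=107: acc |= 107<<0 -> acc=107 shift=7
  byte[1]=0xD9 cont=1 payload=0x59=89: acc |= 89<<7 -> acc=11499 shift=14
  byte[2]=0x33 cont=0 payload=0x33=51: acc |= 51<<14 -> acc=847083 shift=21 [end]
Varint 1: bytes[0:3] = EB D9 33 -> value 847083 (3 byte(s))
  byte[3]=0xDC cont=1 payload=0x5C=92: acc |= 92<<0 -> acc=92 shift=7
  byte[4]=0xC6 cont=1 payload=0x46=70: acc |= 70<<7 -> acc=9052 shift=14
  byte[5]=0x78 cont=0 payload=0x78=120: acc |= 120<<14 -> acc=1975132 shift=21 [end]
Varint 2: bytes[3:6] = DC C6 78 -> value 1975132 (3 byte(s))
  byte[6]=0xEB cont=1 payload=0x6B=107: acc |= 107<<0 -> acc=107 shift=7
  byte[7]=0x2E cont=0 payload=0x2E=46: acc |= 46<<7 -> acc=5995 shift=14 [end]
Varint 3: bytes[6:8] = EB 2E -> value 5995 (2 byte(s))
  byte[8]=0x29 cont=0 payload=0x29=41: acc |= 41<<0 -> acc=41 shift=7 [end]
Varint 4: bytes[8:9] = 29 -> value 41 (1 byte(s))
  byte[9]=0x40 cont=0 payload=0x40=64: acc |= 64<<0 -> acc=64 shift=7 [end]
Varint 5: bytes[9:10] = 40 -> value 64 (1 byte(s))

Answer: 3 3 2 1 1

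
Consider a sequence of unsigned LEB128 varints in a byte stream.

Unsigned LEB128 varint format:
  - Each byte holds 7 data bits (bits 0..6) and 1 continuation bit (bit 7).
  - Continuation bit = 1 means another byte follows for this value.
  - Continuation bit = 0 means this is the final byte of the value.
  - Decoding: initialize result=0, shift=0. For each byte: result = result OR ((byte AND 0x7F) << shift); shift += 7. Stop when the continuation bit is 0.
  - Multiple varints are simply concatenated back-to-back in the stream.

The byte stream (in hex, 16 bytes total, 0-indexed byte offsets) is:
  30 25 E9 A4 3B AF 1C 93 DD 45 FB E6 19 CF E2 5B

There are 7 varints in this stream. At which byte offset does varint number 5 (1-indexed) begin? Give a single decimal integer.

  byte[0]=0x30 cont=0 payload=0x30=48: acc |= 48<<0 -> acc=48 shift=7 [end]
Varint 1: bytes[0:1] = 30 -> value 48 (1 byte(s))
  byte[1]=0x25 cont=0 payload=0x25=37: acc |= 37<<0 -> acc=37 shift=7 [end]
Varint 2: bytes[1:2] = 25 -> value 37 (1 byte(s))
  byte[2]=0xE9 cont=1 payload=0x69=105: acc |= 105<<0 -> acc=105 shift=7
  byte[3]=0xA4 cont=1 payload=0x24=36: acc |= 36<<7 -> acc=4713 shift=14
  byte[4]=0x3B cont=0 payload=0x3B=59: acc |= 59<<14 -> acc=971369 shift=21 [end]
Varint 3: bytes[2:5] = E9 A4 3B -> value 971369 (3 byte(s))
  byte[5]=0xAF cont=1 payload=0x2F=47: acc |= 47<<0 -> acc=47 shift=7
  byte[6]=0x1C cont=0 payload=0x1C=28: acc |= 28<<7 -> acc=3631 shift=14 [end]
Varint 4: bytes[5:7] = AF 1C -> value 3631 (2 byte(s))
  byte[7]=0x93 cont=1 payload=0x13=19: acc |= 19<<0 -> acc=19 shift=7
  byte[8]=0xDD cont=1 payload=0x5D=93: acc |= 93<<7 -> acc=11923 shift=14
  byte[9]=0x45 cont=0 payload=0x45=69: acc |= 69<<14 -> acc=1142419 shift=21 [end]
Varint 5: bytes[7:10] = 93 DD 45 -> value 1142419 (3 byte(s))
  byte[10]=0xFB cont=1 payload=0x7B=123: acc |= 123<<0 -> acc=123 shift=7
  byte[11]=0xE6 cont=1 payload=0x66=102: acc |= 102<<7 -> acc=13179 shift=14
  byte[12]=0x19 cont=0 payload=0x19=25: acc |= 25<<14 -> acc=422779 shift=21 [end]
Varint 6: bytes[10:13] = FB E6 19 -> value 422779 (3 byte(s))
  byte[13]=0xCF cont=1 payload=0x4F=79: acc |= 79<<0 -> acc=79 shift=7
  byte[14]=0xE2 cont=1 payload=0x62=98: acc |= 98<<7 -> acc=12623 shift=14
  byte[15]=0x5B cont=0 payload=0x5B=91: acc |= 91<<14 -> acc=1503567 shift=21 [end]
Varint 7: bytes[13:16] = CF E2 5B -> value 1503567 (3 byte(s))

Answer: 7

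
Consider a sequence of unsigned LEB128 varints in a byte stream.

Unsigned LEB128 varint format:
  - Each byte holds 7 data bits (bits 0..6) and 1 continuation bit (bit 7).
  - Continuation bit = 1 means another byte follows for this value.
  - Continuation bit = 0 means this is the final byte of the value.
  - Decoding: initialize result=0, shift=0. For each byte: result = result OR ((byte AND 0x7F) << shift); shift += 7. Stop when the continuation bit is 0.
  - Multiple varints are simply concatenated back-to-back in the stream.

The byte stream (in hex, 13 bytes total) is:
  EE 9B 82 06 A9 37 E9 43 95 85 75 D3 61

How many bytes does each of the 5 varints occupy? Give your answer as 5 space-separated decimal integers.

Answer: 4 2 2 3 2

Derivation:
  byte[0]=0xEE cont=1 payload=0x6E=110: acc |= 110<<0 -> acc=110 shift=7
  byte[1]=0x9B cont=1 payload=0x1B=27: acc |= 27<<7 -> acc=3566 shift=14
  byte[2]=0x82 cont=1 payload=0x02=2: acc |= 2<<14 -> acc=36334 shift=21
  byte[3]=0x06 cont=0 payload=0x06=6: acc |= 6<<21 -> acc=12619246 shift=28 [end]
Varint 1: bytes[0:4] = EE 9B 82 06 -> value 12619246 (4 byte(s))
  byte[4]=0xA9 cont=1 payload=0x29=41: acc |= 41<<0 -> acc=41 shift=7
  byte[5]=0x37 cont=0 payload=0x37=55: acc |= 55<<7 -> acc=7081 shift=14 [end]
Varint 2: bytes[4:6] = A9 37 -> value 7081 (2 byte(s))
  byte[6]=0xE9 cont=1 payload=0x69=105: acc |= 105<<0 -> acc=105 shift=7
  byte[7]=0x43 cont=0 payload=0x43=67: acc |= 67<<7 -> acc=8681 shift=14 [end]
Varint 3: bytes[6:8] = E9 43 -> value 8681 (2 byte(s))
  byte[8]=0x95 cont=1 payload=0x15=21: acc |= 21<<0 -> acc=21 shift=7
  byte[9]=0x85 cont=1 payload=0x05=5: acc |= 5<<7 -> acc=661 shift=14
  byte[10]=0x75 cont=0 payload=0x75=117: acc |= 117<<14 -> acc=1917589 shift=21 [end]
Varint 4: bytes[8:11] = 95 85 75 -> value 1917589 (3 byte(s))
  byte[11]=0xD3 cont=1 payload=0x53=83: acc |= 83<<0 -> acc=83 shift=7
  byte[12]=0x61 cont=0 payload=0x61=97: acc |= 97<<7 -> acc=12499 shift=14 [end]
Varint 5: bytes[11:13] = D3 61 -> value 12499 (2 byte(s))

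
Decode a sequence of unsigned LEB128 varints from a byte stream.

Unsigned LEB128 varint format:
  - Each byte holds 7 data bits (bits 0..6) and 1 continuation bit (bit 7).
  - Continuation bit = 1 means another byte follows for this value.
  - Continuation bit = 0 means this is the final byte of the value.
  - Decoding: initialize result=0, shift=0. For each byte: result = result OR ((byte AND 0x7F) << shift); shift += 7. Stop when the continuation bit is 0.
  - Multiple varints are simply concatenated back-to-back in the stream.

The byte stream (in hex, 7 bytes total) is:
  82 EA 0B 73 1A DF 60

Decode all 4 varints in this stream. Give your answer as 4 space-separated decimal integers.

  byte[0]=0x82 cont=1 payload=0x02=2: acc |= 2<<0 -> acc=2 shift=7
  byte[1]=0xEA cont=1 payload=0x6A=106: acc |= 106<<7 -> acc=13570 shift=14
  byte[2]=0x0B cont=0 payload=0x0B=11: acc |= 11<<14 -> acc=193794 shift=21 [end]
Varint 1: bytes[0:3] = 82 EA 0B -> value 193794 (3 byte(s))
  byte[3]=0x73 cont=0 payload=0x73=115: acc |= 115<<0 -> acc=115 shift=7 [end]
Varint 2: bytes[3:4] = 73 -> value 115 (1 byte(s))
  byte[4]=0x1A cont=0 payload=0x1A=26: acc |= 26<<0 -> acc=26 shift=7 [end]
Varint 3: bytes[4:5] = 1A -> value 26 (1 byte(s))
  byte[5]=0xDF cont=1 payload=0x5F=95: acc |= 95<<0 -> acc=95 shift=7
  byte[6]=0x60 cont=0 payload=0x60=96: acc |= 96<<7 -> acc=12383 shift=14 [end]
Varint 4: bytes[5:7] = DF 60 -> value 12383 (2 byte(s))

Answer: 193794 115 26 12383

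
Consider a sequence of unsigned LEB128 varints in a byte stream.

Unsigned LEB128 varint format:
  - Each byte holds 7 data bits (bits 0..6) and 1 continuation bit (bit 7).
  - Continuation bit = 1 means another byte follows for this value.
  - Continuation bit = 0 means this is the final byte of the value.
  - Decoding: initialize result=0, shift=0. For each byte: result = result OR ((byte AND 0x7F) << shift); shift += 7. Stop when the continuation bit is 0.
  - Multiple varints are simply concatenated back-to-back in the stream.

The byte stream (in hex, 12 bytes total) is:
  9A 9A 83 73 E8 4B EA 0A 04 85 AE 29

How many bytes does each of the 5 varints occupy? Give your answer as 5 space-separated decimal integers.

Answer: 4 2 2 1 3

Derivation:
  byte[0]=0x9A cont=1 payload=0x1A=26: acc |= 26<<0 -> acc=26 shift=7
  byte[1]=0x9A cont=1 payload=0x1A=26: acc |= 26<<7 -> acc=3354 shift=14
  byte[2]=0x83 cont=1 payload=0x03=3: acc |= 3<<14 -> acc=52506 shift=21
  byte[3]=0x73 cont=0 payload=0x73=115: acc |= 115<<21 -> acc=241224986 shift=28 [end]
Varint 1: bytes[0:4] = 9A 9A 83 73 -> value 241224986 (4 byte(s))
  byte[4]=0xE8 cont=1 payload=0x68=104: acc |= 104<<0 -> acc=104 shift=7
  byte[5]=0x4B cont=0 payload=0x4B=75: acc |= 75<<7 -> acc=9704 shift=14 [end]
Varint 2: bytes[4:6] = E8 4B -> value 9704 (2 byte(s))
  byte[6]=0xEA cont=1 payload=0x6A=106: acc |= 106<<0 -> acc=106 shift=7
  byte[7]=0x0A cont=0 payload=0x0A=10: acc |= 10<<7 -> acc=1386 shift=14 [end]
Varint 3: bytes[6:8] = EA 0A -> value 1386 (2 byte(s))
  byte[8]=0x04 cont=0 payload=0x04=4: acc |= 4<<0 -> acc=4 shift=7 [end]
Varint 4: bytes[8:9] = 04 -> value 4 (1 byte(s))
  byte[9]=0x85 cont=1 payload=0x05=5: acc |= 5<<0 -> acc=5 shift=7
  byte[10]=0xAE cont=1 payload=0x2E=46: acc |= 46<<7 -> acc=5893 shift=14
  byte[11]=0x29 cont=0 payload=0x29=41: acc |= 41<<14 -> acc=677637 shift=21 [end]
Varint 5: bytes[9:12] = 85 AE 29 -> value 677637 (3 byte(s))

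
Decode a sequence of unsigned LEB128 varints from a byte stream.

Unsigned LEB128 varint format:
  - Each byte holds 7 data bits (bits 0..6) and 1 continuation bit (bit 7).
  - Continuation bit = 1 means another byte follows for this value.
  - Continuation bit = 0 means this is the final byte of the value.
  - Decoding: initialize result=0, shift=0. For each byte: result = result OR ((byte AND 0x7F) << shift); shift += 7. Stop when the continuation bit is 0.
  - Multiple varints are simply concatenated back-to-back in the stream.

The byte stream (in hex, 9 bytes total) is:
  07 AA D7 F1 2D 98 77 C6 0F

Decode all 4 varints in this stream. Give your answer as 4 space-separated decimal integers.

  byte[0]=0x07 cont=0 payload=0x07=7: acc |= 7<<0 -> acc=7 shift=7 [end]
Varint 1: bytes[0:1] = 07 -> value 7 (1 byte(s))
  byte[1]=0xAA cont=1 payload=0x2A=42: acc |= 42<<0 -> acc=42 shift=7
  byte[2]=0xD7 cont=1 payload=0x57=87: acc |= 87<<7 -> acc=11178 shift=14
  byte[3]=0xF1 cont=1 payload=0x71=113: acc |= 113<<14 -> acc=1862570 shift=21
  byte[4]=0x2D cont=0 payload=0x2D=45: acc |= 45<<21 -> acc=96234410 shift=28 [end]
Varint 2: bytes[1:5] = AA D7 F1 2D -> value 96234410 (4 byte(s))
  byte[5]=0x98 cont=1 payload=0x18=24: acc |= 24<<0 -> acc=24 shift=7
  byte[6]=0x77 cont=0 payload=0x77=119: acc |= 119<<7 -> acc=15256 shift=14 [end]
Varint 3: bytes[5:7] = 98 77 -> value 15256 (2 byte(s))
  byte[7]=0xC6 cont=1 payload=0x46=70: acc |= 70<<0 -> acc=70 shift=7
  byte[8]=0x0F cont=0 payload=0x0F=15: acc |= 15<<7 -> acc=1990 shift=14 [end]
Varint 4: bytes[7:9] = C6 0F -> value 1990 (2 byte(s))

Answer: 7 96234410 15256 1990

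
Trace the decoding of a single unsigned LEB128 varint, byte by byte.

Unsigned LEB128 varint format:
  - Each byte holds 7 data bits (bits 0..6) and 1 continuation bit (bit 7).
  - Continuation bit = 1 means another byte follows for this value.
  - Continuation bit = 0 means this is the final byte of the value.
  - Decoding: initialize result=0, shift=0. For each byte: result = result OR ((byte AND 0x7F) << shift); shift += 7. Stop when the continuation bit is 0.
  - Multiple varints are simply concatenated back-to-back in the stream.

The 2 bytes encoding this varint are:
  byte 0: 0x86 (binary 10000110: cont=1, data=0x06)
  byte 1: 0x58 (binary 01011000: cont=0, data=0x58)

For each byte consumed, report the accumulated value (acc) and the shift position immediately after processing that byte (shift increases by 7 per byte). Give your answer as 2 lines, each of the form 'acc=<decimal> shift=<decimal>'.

Answer: acc=6 shift=7
acc=11270 shift=14

Derivation:
byte 0=0x86: payload=0x06=6, contrib = 6<<0 = 6; acc -> 6, shift -> 7
byte 1=0x58: payload=0x58=88, contrib = 88<<7 = 11264; acc -> 11270, shift -> 14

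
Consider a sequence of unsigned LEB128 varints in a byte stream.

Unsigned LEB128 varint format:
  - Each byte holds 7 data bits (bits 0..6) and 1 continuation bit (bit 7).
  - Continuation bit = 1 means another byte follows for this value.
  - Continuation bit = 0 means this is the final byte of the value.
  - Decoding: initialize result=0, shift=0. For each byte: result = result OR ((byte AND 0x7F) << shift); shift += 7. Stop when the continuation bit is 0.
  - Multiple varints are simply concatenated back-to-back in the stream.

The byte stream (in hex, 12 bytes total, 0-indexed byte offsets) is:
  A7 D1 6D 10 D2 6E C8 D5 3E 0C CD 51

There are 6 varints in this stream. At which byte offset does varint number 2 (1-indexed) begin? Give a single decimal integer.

  byte[0]=0xA7 cont=1 payload=0x27=39: acc |= 39<<0 -> acc=39 shift=7
  byte[1]=0xD1 cont=1 payload=0x51=81: acc |= 81<<7 -> acc=10407 shift=14
  byte[2]=0x6D cont=0 payload=0x6D=109: acc |= 109<<14 -> acc=1796263 shift=21 [end]
Varint 1: bytes[0:3] = A7 D1 6D -> value 1796263 (3 byte(s))
  byte[3]=0x10 cont=0 payload=0x10=16: acc |= 16<<0 -> acc=16 shift=7 [end]
Varint 2: bytes[3:4] = 10 -> value 16 (1 byte(s))
  byte[4]=0xD2 cont=1 payload=0x52=82: acc |= 82<<0 -> acc=82 shift=7
  byte[5]=0x6E cont=0 payload=0x6E=110: acc |= 110<<7 -> acc=14162 shift=14 [end]
Varint 3: bytes[4:6] = D2 6E -> value 14162 (2 byte(s))
  byte[6]=0xC8 cont=1 payload=0x48=72: acc |= 72<<0 -> acc=72 shift=7
  byte[7]=0xD5 cont=1 payload=0x55=85: acc |= 85<<7 -> acc=10952 shift=14
  byte[8]=0x3E cont=0 payload=0x3E=62: acc |= 62<<14 -> acc=1026760 shift=21 [end]
Varint 4: bytes[6:9] = C8 D5 3E -> value 1026760 (3 byte(s))
  byte[9]=0x0C cont=0 payload=0x0C=12: acc |= 12<<0 -> acc=12 shift=7 [end]
Varint 5: bytes[9:10] = 0C -> value 12 (1 byte(s))
  byte[10]=0xCD cont=1 payload=0x4D=77: acc |= 77<<0 -> acc=77 shift=7
  byte[11]=0x51 cont=0 payload=0x51=81: acc |= 81<<7 -> acc=10445 shift=14 [end]
Varint 6: bytes[10:12] = CD 51 -> value 10445 (2 byte(s))

Answer: 3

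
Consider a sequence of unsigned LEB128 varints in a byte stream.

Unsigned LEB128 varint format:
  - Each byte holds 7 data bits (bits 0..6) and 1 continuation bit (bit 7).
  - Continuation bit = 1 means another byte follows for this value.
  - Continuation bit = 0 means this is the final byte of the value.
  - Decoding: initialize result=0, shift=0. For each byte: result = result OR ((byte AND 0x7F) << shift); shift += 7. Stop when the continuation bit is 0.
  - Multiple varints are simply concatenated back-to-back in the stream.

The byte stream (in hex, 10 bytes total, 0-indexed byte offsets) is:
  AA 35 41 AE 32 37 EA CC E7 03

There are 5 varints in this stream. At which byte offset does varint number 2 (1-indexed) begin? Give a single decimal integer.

Answer: 2

Derivation:
  byte[0]=0xAA cont=1 payload=0x2A=42: acc |= 42<<0 -> acc=42 shift=7
  byte[1]=0x35 cont=0 payload=0x35=53: acc |= 53<<7 -> acc=6826 shift=14 [end]
Varint 1: bytes[0:2] = AA 35 -> value 6826 (2 byte(s))
  byte[2]=0x41 cont=0 payload=0x41=65: acc |= 65<<0 -> acc=65 shift=7 [end]
Varint 2: bytes[2:3] = 41 -> value 65 (1 byte(s))
  byte[3]=0xAE cont=1 payload=0x2E=46: acc |= 46<<0 -> acc=46 shift=7
  byte[4]=0x32 cont=0 payload=0x32=50: acc |= 50<<7 -> acc=6446 shift=14 [end]
Varint 3: bytes[3:5] = AE 32 -> value 6446 (2 byte(s))
  byte[5]=0x37 cont=0 payload=0x37=55: acc |= 55<<0 -> acc=55 shift=7 [end]
Varint 4: bytes[5:6] = 37 -> value 55 (1 byte(s))
  byte[6]=0xEA cont=1 payload=0x6A=106: acc |= 106<<0 -> acc=106 shift=7
  byte[7]=0xCC cont=1 payload=0x4C=76: acc |= 76<<7 -> acc=9834 shift=14
  byte[8]=0xE7 cont=1 payload=0x67=103: acc |= 103<<14 -> acc=1697386 shift=21
  byte[9]=0x03 cont=0 payload=0x03=3: acc |= 3<<21 -> acc=7988842 shift=28 [end]
Varint 5: bytes[6:10] = EA CC E7 03 -> value 7988842 (4 byte(s))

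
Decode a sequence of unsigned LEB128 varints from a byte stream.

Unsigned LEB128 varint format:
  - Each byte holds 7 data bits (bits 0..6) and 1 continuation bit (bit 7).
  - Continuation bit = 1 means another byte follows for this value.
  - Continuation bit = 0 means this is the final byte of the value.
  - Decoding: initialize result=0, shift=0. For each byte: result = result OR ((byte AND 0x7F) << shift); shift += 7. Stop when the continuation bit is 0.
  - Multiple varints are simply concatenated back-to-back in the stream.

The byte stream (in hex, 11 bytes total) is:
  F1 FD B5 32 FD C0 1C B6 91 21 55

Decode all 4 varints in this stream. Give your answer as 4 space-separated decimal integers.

  byte[0]=0xF1 cont=1 payload=0x71=113: acc |= 113<<0 -> acc=113 shift=7
  byte[1]=0xFD cont=1 payload=0x7D=125: acc |= 125<<7 -> acc=16113 shift=14
  byte[2]=0xB5 cont=1 payload=0x35=53: acc |= 53<<14 -> acc=884465 shift=21
  byte[3]=0x32 cont=0 payload=0x32=50: acc |= 50<<21 -> acc=105742065 shift=28 [end]
Varint 1: bytes[0:4] = F1 FD B5 32 -> value 105742065 (4 byte(s))
  byte[4]=0xFD cont=1 payload=0x7D=125: acc |= 125<<0 -> acc=125 shift=7
  byte[5]=0xC0 cont=1 payload=0x40=64: acc |= 64<<7 -> acc=8317 shift=14
  byte[6]=0x1C cont=0 payload=0x1C=28: acc |= 28<<14 -> acc=467069 shift=21 [end]
Varint 2: bytes[4:7] = FD C0 1C -> value 467069 (3 byte(s))
  byte[7]=0xB6 cont=1 payload=0x36=54: acc |= 54<<0 -> acc=54 shift=7
  byte[8]=0x91 cont=1 payload=0x11=17: acc |= 17<<7 -> acc=2230 shift=14
  byte[9]=0x21 cont=0 payload=0x21=33: acc |= 33<<14 -> acc=542902 shift=21 [end]
Varint 3: bytes[7:10] = B6 91 21 -> value 542902 (3 byte(s))
  byte[10]=0x55 cont=0 payload=0x55=85: acc |= 85<<0 -> acc=85 shift=7 [end]
Varint 4: bytes[10:11] = 55 -> value 85 (1 byte(s))

Answer: 105742065 467069 542902 85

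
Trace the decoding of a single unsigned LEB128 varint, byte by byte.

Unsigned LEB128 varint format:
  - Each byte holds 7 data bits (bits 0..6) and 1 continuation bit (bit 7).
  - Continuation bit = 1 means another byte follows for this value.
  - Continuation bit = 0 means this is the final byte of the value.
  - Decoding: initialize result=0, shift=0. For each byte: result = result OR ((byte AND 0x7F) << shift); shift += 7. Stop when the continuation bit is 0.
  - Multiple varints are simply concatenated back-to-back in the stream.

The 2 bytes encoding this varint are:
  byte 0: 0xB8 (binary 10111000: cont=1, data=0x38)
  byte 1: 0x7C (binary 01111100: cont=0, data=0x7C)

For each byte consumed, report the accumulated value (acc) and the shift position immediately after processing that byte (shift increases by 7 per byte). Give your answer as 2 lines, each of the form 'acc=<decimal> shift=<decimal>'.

Answer: acc=56 shift=7
acc=15928 shift=14

Derivation:
byte 0=0xB8: payload=0x38=56, contrib = 56<<0 = 56; acc -> 56, shift -> 7
byte 1=0x7C: payload=0x7C=124, contrib = 124<<7 = 15872; acc -> 15928, shift -> 14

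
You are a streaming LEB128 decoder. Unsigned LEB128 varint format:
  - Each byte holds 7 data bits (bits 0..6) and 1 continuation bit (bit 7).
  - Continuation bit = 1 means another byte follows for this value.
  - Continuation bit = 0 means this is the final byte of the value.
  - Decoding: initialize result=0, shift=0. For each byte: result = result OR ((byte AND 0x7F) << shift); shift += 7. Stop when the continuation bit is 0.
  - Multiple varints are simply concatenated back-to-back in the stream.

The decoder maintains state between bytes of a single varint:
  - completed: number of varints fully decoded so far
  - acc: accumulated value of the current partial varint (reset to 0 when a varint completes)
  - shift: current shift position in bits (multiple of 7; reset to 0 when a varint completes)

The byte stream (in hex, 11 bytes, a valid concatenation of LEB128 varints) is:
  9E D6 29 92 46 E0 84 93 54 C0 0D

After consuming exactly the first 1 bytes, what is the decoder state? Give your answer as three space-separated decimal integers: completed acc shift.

Answer: 0 30 7

Derivation:
byte[0]=0x9E cont=1 payload=0x1E: acc |= 30<<0 -> completed=0 acc=30 shift=7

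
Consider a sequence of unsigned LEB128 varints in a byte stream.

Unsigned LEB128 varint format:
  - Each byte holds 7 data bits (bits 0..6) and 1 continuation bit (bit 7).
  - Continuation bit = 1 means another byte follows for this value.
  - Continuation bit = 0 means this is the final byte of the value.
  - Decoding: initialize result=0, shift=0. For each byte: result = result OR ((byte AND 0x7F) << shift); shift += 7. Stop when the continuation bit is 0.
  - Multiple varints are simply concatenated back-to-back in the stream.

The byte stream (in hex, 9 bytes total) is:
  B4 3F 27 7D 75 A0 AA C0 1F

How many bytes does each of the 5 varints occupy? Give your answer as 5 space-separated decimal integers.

  byte[0]=0xB4 cont=1 payload=0x34=52: acc |= 52<<0 -> acc=52 shift=7
  byte[1]=0x3F cont=0 payload=0x3F=63: acc |= 63<<7 -> acc=8116 shift=14 [end]
Varint 1: bytes[0:2] = B4 3F -> value 8116 (2 byte(s))
  byte[2]=0x27 cont=0 payload=0x27=39: acc |= 39<<0 -> acc=39 shift=7 [end]
Varint 2: bytes[2:3] = 27 -> value 39 (1 byte(s))
  byte[3]=0x7D cont=0 payload=0x7D=125: acc |= 125<<0 -> acc=125 shift=7 [end]
Varint 3: bytes[3:4] = 7D -> value 125 (1 byte(s))
  byte[4]=0x75 cont=0 payload=0x75=117: acc |= 117<<0 -> acc=117 shift=7 [end]
Varint 4: bytes[4:5] = 75 -> value 117 (1 byte(s))
  byte[5]=0xA0 cont=1 payload=0x20=32: acc |= 32<<0 -> acc=32 shift=7
  byte[6]=0xAA cont=1 payload=0x2A=42: acc |= 42<<7 -> acc=5408 shift=14
  byte[7]=0xC0 cont=1 payload=0x40=64: acc |= 64<<14 -> acc=1053984 shift=21
  byte[8]=0x1F cont=0 payload=0x1F=31: acc |= 31<<21 -> acc=66065696 shift=28 [end]
Varint 5: bytes[5:9] = A0 AA C0 1F -> value 66065696 (4 byte(s))

Answer: 2 1 1 1 4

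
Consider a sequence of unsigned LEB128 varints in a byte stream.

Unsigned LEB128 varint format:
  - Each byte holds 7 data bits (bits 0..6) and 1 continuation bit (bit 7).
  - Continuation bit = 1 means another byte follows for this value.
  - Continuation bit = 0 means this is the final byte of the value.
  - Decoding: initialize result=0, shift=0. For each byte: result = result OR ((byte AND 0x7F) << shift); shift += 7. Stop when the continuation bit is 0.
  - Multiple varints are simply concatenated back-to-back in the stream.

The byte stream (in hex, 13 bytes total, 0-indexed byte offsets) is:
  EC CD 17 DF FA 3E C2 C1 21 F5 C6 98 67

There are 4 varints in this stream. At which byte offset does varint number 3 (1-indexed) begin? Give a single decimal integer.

  byte[0]=0xEC cont=1 payload=0x6C=108: acc |= 108<<0 -> acc=108 shift=7
  byte[1]=0xCD cont=1 payload=0x4D=77: acc |= 77<<7 -> acc=9964 shift=14
  byte[2]=0x17 cont=0 payload=0x17=23: acc |= 23<<14 -> acc=386796 shift=21 [end]
Varint 1: bytes[0:3] = EC CD 17 -> value 386796 (3 byte(s))
  byte[3]=0xDF cont=1 payload=0x5F=95: acc |= 95<<0 -> acc=95 shift=7
  byte[4]=0xFA cont=1 payload=0x7A=122: acc |= 122<<7 -> acc=15711 shift=14
  byte[5]=0x3E cont=0 payload=0x3E=62: acc |= 62<<14 -> acc=1031519 shift=21 [end]
Varint 2: bytes[3:6] = DF FA 3E -> value 1031519 (3 byte(s))
  byte[6]=0xC2 cont=1 payload=0x42=66: acc |= 66<<0 -> acc=66 shift=7
  byte[7]=0xC1 cont=1 payload=0x41=65: acc |= 65<<7 -> acc=8386 shift=14
  byte[8]=0x21 cont=0 payload=0x21=33: acc |= 33<<14 -> acc=549058 shift=21 [end]
Varint 3: bytes[6:9] = C2 C1 21 -> value 549058 (3 byte(s))
  byte[9]=0xF5 cont=1 payload=0x75=117: acc |= 117<<0 -> acc=117 shift=7
  byte[10]=0xC6 cont=1 payload=0x46=70: acc |= 70<<7 -> acc=9077 shift=14
  byte[11]=0x98 cont=1 payload=0x18=24: acc |= 24<<14 -> acc=402293 shift=21
  byte[12]=0x67 cont=0 payload=0x67=103: acc |= 103<<21 -> acc=216408949 shift=28 [end]
Varint 4: bytes[9:13] = F5 C6 98 67 -> value 216408949 (4 byte(s))

Answer: 6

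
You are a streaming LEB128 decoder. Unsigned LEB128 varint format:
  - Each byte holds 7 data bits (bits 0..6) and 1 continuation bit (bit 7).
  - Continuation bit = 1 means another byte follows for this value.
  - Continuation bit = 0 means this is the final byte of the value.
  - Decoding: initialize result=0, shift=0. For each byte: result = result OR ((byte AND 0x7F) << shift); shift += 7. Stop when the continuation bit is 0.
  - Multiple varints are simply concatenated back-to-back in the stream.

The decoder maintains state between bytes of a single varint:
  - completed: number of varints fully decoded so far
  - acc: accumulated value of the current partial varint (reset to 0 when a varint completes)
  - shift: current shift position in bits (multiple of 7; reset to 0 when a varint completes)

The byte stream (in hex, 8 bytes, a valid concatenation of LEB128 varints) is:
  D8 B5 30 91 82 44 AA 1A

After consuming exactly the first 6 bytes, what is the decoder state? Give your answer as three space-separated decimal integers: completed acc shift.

Answer: 2 0 0

Derivation:
byte[0]=0xD8 cont=1 payload=0x58: acc |= 88<<0 -> completed=0 acc=88 shift=7
byte[1]=0xB5 cont=1 payload=0x35: acc |= 53<<7 -> completed=0 acc=6872 shift=14
byte[2]=0x30 cont=0 payload=0x30: varint #1 complete (value=793304); reset -> completed=1 acc=0 shift=0
byte[3]=0x91 cont=1 payload=0x11: acc |= 17<<0 -> completed=1 acc=17 shift=7
byte[4]=0x82 cont=1 payload=0x02: acc |= 2<<7 -> completed=1 acc=273 shift=14
byte[5]=0x44 cont=0 payload=0x44: varint #2 complete (value=1114385); reset -> completed=2 acc=0 shift=0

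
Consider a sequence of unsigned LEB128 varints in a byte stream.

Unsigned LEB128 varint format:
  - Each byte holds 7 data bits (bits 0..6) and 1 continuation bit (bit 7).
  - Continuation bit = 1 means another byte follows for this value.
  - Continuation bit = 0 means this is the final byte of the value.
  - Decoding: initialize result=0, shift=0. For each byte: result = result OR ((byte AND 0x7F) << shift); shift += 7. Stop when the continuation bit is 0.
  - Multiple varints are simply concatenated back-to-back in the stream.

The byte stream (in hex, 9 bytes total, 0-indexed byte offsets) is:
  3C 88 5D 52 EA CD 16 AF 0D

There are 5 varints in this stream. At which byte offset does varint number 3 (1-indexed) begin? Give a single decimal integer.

  byte[0]=0x3C cont=0 payload=0x3C=60: acc |= 60<<0 -> acc=60 shift=7 [end]
Varint 1: bytes[0:1] = 3C -> value 60 (1 byte(s))
  byte[1]=0x88 cont=1 payload=0x08=8: acc |= 8<<0 -> acc=8 shift=7
  byte[2]=0x5D cont=0 payload=0x5D=93: acc |= 93<<7 -> acc=11912 shift=14 [end]
Varint 2: bytes[1:3] = 88 5D -> value 11912 (2 byte(s))
  byte[3]=0x52 cont=0 payload=0x52=82: acc |= 82<<0 -> acc=82 shift=7 [end]
Varint 3: bytes[3:4] = 52 -> value 82 (1 byte(s))
  byte[4]=0xEA cont=1 payload=0x6A=106: acc |= 106<<0 -> acc=106 shift=7
  byte[5]=0xCD cont=1 payload=0x4D=77: acc |= 77<<7 -> acc=9962 shift=14
  byte[6]=0x16 cont=0 payload=0x16=22: acc |= 22<<14 -> acc=370410 shift=21 [end]
Varint 4: bytes[4:7] = EA CD 16 -> value 370410 (3 byte(s))
  byte[7]=0xAF cont=1 payload=0x2F=47: acc |= 47<<0 -> acc=47 shift=7
  byte[8]=0x0D cont=0 payload=0x0D=13: acc |= 13<<7 -> acc=1711 shift=14 [end]
Varint 5: bytes[7:9] = AF 0D -> value 1711 (2 byte(s))

Answer: 3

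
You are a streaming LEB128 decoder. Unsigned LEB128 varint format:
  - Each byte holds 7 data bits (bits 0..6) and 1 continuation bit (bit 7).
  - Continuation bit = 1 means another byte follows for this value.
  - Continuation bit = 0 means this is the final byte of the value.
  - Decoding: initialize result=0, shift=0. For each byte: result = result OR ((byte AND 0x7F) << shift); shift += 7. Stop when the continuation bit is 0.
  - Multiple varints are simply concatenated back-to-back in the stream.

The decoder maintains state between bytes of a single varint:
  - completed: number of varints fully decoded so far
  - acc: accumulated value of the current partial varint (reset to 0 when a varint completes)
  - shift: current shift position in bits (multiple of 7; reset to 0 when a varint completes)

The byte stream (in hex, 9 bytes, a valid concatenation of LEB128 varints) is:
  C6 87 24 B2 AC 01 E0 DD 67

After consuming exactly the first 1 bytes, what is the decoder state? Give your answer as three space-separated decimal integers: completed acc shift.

byte[0]=0xC6 cont=1 payload=0x46: acc |= 70<<0 -> completed=0 acc=70 shift=7

Answer: 0 70 7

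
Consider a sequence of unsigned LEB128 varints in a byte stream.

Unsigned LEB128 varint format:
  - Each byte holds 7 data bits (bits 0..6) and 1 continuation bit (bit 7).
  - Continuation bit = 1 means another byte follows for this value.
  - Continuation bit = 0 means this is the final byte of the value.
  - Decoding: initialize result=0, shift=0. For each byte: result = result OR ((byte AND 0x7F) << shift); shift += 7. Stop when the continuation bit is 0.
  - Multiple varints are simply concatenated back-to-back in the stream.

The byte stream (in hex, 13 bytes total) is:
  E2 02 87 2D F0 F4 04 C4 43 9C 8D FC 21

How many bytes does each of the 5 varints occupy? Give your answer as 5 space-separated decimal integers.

  byte[0]=0xE2 cont=1 payload=0x62=98: acc |= 98<<0 -> acc=98 shift=7
  byte[1]=0x02 cont=0 payload=0x02=2: acc |= 2<<7 -> acc=354 shift=14 [end]
Varint 1: bytes[0:2] = E2 02 -> value 354 (2 byte(s))
  byte[2]=0x87 cont=1 payload=0x07=7: acc |= 7<<0 -> acc=7 shift=7
  byte[3]=0x2D cont=0 payload=0x2D=45: acc |= 45<<7 -> acc=5767 shift=14 [end]
Varint 2: bytes[2:4] = 87 2D -> value 5767 (2 byte(s))
  byte[4]=0xF0 cont=1 payload=0x70=112: acc |= 112<<0 -> acc=112 shift=7
  byte[5]=0xF4 cont=1 payload=0x74=116: acc |= 116<<7 -> acc=14960 shift=14
  byte[6]=0x04 cont=0 payload=0x04=4: acc |= 4<<14 -> acc=80496 shift=21 [end]
Varint 3: bytes[4:7] = F0 F4 04 -> value 80496 (3 byte(s))
  byte[7]=0xC4 cont=1 payload=0x44=68: acc |= 68<<0 -> acc=68 shift=7
  byte[8]=0x43 cont=0 payload=0x43=67: acc |= 67<<7 -> acc=8644 shift=14 [end]
Varint 4: bytes[7:9] = C4 43 -> value 8644 (2 byte(s))
  byte[9]=0x9C cont=1 payload=0x1C=28: acc |= 28<<0 -> acc=28 shift=7
  byte[10]=0x8D cont=1 payload=0x0D=13: acc |= 13<<7 -> acc=1692 shift=14
  byte[11]=0xFC cont=1 payload=0x7C=124: acc |= 124<<14 -> acc=2033308 shift=21
  byte[12]=0x21 cont=0 payload=0x21=33: acc |= 33<<21 -> acc=71239324 shift=28 [end]
Varint 5: bytes[9:13] = 9C 8D FC 21 -> value 71239324 (4 byte(s))

Answer: 2 2 3 2 4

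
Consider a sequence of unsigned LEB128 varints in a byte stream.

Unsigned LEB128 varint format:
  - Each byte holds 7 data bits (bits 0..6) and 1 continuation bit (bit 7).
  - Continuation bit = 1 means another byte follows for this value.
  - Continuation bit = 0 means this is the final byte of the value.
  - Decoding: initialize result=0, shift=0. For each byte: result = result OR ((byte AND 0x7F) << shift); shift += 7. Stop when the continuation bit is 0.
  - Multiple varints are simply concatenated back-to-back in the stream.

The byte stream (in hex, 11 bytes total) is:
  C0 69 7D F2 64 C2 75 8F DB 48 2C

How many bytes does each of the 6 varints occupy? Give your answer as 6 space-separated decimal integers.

  byte[0]=0xC0 cont=1 payload=0x40=64: acc |= 64<<0 -> acc=64 shift=7
  byte[1]=0x69 cont=0 payload=0x69=105: acc |= 105<<7 -> acc=13504 shift=14 [end]
Varint 1: bytes[0:2] = C0 69 -> value 13504 (2 byte(s))
  byte[2]=0x7D cont=0 payload=0x7D=125: acc |= 125<<0 -> acc=125 shift=7 [end]
Varint 2: bytes[2:3] = 7D -> value 125 (1 byte(s))
  byte[3]=0xF2 cont=1 payload=0x72=114: acc |= 114<<0 -> acc=114 shift=7
  byte[4]=0x64 cont=0 payload=0x64=100: acc |= 100<<7 -> acc=12914 shift=14 [end]
Varint 3: bytes[3:5] = F2 64 -> value 12914 (2 byte(s))
  byte[5]=0xC2 cont=1 payload=0x42=66: acc |= 66<<0 -> acc=66 shift=7
  byte[6]=0x75 cont=0 payload=0x75=117: acc |= 117<<7 -> acc=15042 shift=14 [end]
Varint 4: bytes[5:7] = C2 75 -> value 15042 (2 byte(s))
  byte[7]=0x8F cont=1 payload=0x0F=15: acc |= 15<<0 -> acc=15 shift=7
  byte[8]=0xDB cont=1 payload=0x5B=91: acc |= 91<<7 -> acc=11663 shift=14
  byte[9]=0x48 cont=0 payload=0x48=72: acc |= 72<<14 -> acc=1191311 shift=21 [end]
Varint 5: bytes[7:10] = 8F DB 48 -> value 1191311 (3 byte(s))
  byte[10]=0x2C cont=0 payload=0x2C=44: acc |= 44<<0 -> acc=44 shift=7 [end]
Varint 6: bytes[10:11] = 2C -> value 44 (1 byte(s))

Answer: 2 1 2 2 3 1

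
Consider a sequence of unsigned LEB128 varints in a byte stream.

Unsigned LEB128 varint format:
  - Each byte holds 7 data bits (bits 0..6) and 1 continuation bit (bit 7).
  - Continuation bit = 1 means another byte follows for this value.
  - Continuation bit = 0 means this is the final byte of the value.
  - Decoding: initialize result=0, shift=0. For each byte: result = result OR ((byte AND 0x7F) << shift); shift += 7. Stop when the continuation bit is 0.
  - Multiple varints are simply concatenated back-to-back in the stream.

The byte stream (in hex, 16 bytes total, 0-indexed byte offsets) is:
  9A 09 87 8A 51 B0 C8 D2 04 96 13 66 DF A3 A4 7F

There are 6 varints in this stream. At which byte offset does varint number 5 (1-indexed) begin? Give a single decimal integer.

  byte[0]=0x9A cont=1 payload=0x1A=26: acc |= 26<<0 -> acc=26 shift=7
  byte[1]=0x09 cont=0 payload=0x09=9: acc |= 9<<7 -> acc=1178 shift=14 [end]
Varint 1: bytes[0:2] = 9A 09 -> value 1178 (2 byte(s))
  byte[2]=0x87 cont=1 payload=0x07=7: acc |= 7<<0 -> acc=7 shift=7
  byte[3]=0x8A cont=1 payload=0x0A=10: acc |= 10<<7 -> acc=1287 shift=14
  byte[4]=0x51 cont=0 payload=0x51=81: acc |= 81<<14 -> acc=1328391 shift=21 [end]
Varint 2: bytes[2:5] = 87 8A 51 -> value 1328391 (3 byte(s))
  byte[5]=0xB0 cont=1 payload=0x30=48: acc |= 48<<0 -> acc=48 shift=7
  byte[6]=0xC8 cont=1 payload=0x48=72: acc |= 72<<7 -> acc=9264 shift=14
  byte[7]=0xD2 cont=1 payload=0x52=82: acc |= 82<<14 -> acc=1352752 shift=21
  byte[8]=0x04 cont=0 payload=0x04=4: acc |= 4<<21 -> acc=9741360 shift=28 [end]
Varint 3: bytes[5:9] = B0 C8 D2 04 -> value 9741360 (4 byte(s))
  byte[9]=0x96 cont=1 payload=0x16=22: acc |= 22<<0 -> acc=22 shift=7
  byte[10]=0x13 cont=0 payload=0x13=19: acc |= 19<<7 -> acc=2454 shift=14 [end]
Varint 4: bytes[9:11] = 96 13 -> value 2454 (2 byte(s))
  byte[11]=0x66 cont=0 payload=0x66=102: acc |= 102<<0 -> acc=102 shift=7 [end]
Varint 5: bytes[11:12] = 66 -> value 102 (1 byte(s))
  byte[12]=0xDF cont=1 payload=0x5F=95: acc |= 95<<0 -> acc=95 shift=7
  byte[13]=0xA3 cont=1 payload=0x23=35: acc |= 35<<7 -> acc=4575 shift=14
  byte[14]=0xA4 cont=1 payload=0x24=36: acc |= 36<<14 -> acc=594399 shift=21
  byte[15]=0x7F cont=0 payload=0x7F=127: acc |= 127<<21 -> acc=266932703 shift=28 [end]
Varint 6: bytes[12:16] = DF A3 A4 7F -> value 266932703 (4 byte(s))

Answer: 11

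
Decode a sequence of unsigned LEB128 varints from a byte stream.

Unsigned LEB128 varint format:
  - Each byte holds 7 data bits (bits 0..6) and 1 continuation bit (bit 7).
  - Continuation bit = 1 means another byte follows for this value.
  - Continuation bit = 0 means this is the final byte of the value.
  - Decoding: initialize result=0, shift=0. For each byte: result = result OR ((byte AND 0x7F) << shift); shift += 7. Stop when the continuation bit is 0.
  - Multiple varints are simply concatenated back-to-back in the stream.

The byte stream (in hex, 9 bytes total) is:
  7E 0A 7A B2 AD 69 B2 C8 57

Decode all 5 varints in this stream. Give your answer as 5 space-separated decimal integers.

Answer: 126 10 122 1726130 1434674

Derivation:
  byte[0]=0x7E cont=0 payload=0x7E=126: acc |= 126<<0 -> acc=126 shift=7 [end]
Varint 1: bytes[0:1] = 7E -> value 126 (1 byte(s))
  byte[1]=0x0A cont=0 payload=0x0A=10: acc |= 10<<0 -> acc=10 shift=7 [end]
Varint 2: bytes[1:2] = 0A -> value 10 (1 byte(s))
  byte[2]=0x7A cont=0 payload=0x7A=122: acc |= 122<<0 -> acc=122 shift=7 [end]
Varint 3: bytes[2:3] = 7A -> value 122 (1 byte(s))
  byte[3]=0xB2 cont=1 payload=0x32=50: acc |= 50<<0 -> acc=50 shift=7
  byte[4]=0xAD cont=1 payload=0x2D=45: acc |= 45<<7 -> acc=5810 shift=14
  byte[5]=0x69 cont=0 payload=0x69=105: acc |= 105<<14 -> acc=1726130 shift=21 [end]
Varint 4: bytes[3:6] = B2 AD 69 -> value 1726130 (3 byte(s))
  byte[6]=0xB2 cont=1 payload=0x32=50: acc |= 50<<0 -> acc=50 shift=7
  byte[7]=0xC8 cont=1 payload=0x48=72: acc |= 72<<7 -> acc=9266 shift=14
  byte[8]=0x57 cont=0 payload=0x57=87: acc |= 87<<14 -> acc=1434674 shift=21 [end]
Varint 5: bytes[6:9] = B2 C8 57 -> value 1434674 (3 byte(s))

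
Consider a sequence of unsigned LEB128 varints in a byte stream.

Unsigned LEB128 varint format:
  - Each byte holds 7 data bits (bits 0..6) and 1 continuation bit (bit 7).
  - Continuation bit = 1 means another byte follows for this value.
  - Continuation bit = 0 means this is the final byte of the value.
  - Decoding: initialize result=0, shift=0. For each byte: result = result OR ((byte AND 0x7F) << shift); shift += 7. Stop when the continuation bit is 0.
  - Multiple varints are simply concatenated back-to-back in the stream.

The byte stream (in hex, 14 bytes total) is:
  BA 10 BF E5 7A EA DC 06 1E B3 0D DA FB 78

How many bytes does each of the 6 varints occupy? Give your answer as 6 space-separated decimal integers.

Answer: 2 3 3 1 2 3

Derivation:
  byte[0]=0xBA cont=1 payload=0x3A=58: acc |= 58<<0 -> acc=58 shift=7
  byte[1]=0x10 cont=0 payload=0x10=16: acc |= 16<<7 -> acc=2106 shift=14 [end]
Varint 1: bytes[0:2] = BA 10 -> value 2106 (2 byte(s))
  byte[2]=0xBF cont=1 payload=0x3F=63: acc |= 63<<0 -> acc=63 shift=7
  byte[3]=0xE5 cont=1 payload=0x65=101: acc |= 101<<7 -> acc=12991 shift=14
  byte[4]=0x7A cont=0 payload=0x7A=122: acc |= 122<<14 -> acc=2011839 shift=21 [end]
Varint 2: bytes[2:5] = BF E5 7A -> value 2011839 (3 byte(s))
  byte[5]=0xEA cont=1 payload=0x6A=106: acc |= 106<<0 -> acc=106 shift=7
  byte[6]=0xDC cont=1 payload=0x5C=92: acc |= 92<<7 -> acc=11882 shift=14
  byte[7]=0x06 cont=0 payload=0x06=6: acc |= 6<<14 -> acc=110186 shift=21 [end]
Varint 3: bytes[5:8] = EA DC 06 -> value 110186 (3 byte(s))
  byte[8]=0x1E cont=0 payload=0x1E=30: acc |= 30<<0 -> acc=30 shift=7 [end]
Varint 4: bytes[8:9] = 1E -> value 30 (1 byte(s))
  byte[9]=0xB3 cont=1 payload=0x33=51: acc |= 51<<0 -> acc=51 shift=7
  byte[10]=0x0D cont=0 payload=0x0D=13: acc |= 13<<7 -> acc=1715 shift=14 [end]
Varint 5: bytes[9:11] = B3 0D -> value 1715 (2 byte(s))
  byte[11]=0xDA cont=1 payload=0x5A=90: acc |= 90<<0 -> acc=90 shift=7
  byte[12]=0xFB cont=1 payload=0x7B=123: acc |= 123<<7 -> acc=15834 shift=14
  byte[13]=0x78 cont=0 payload=0x78=120: acc |= 120<<14 -> acc=1981914 shift=21 [end]
Varint 6: bytes[11:14] = DA FB 78 -> value 1981914 (3 byte(s))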